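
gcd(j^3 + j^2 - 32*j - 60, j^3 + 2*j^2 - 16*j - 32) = j + 2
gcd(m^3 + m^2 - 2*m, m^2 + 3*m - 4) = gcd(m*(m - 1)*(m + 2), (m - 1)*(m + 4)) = m - 1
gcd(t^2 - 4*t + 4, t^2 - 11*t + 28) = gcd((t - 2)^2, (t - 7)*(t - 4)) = 1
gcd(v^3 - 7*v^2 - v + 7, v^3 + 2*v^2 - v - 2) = v^2 - 1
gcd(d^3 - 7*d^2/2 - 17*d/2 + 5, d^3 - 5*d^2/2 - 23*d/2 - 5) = d^2 - 3*d - 10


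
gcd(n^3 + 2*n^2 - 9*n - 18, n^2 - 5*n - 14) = n + 2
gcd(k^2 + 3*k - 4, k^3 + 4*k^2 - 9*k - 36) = k + 4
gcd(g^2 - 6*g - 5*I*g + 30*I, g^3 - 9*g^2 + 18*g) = g - 6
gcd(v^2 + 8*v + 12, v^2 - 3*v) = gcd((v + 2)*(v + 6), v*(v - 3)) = 1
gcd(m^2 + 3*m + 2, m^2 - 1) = m + 1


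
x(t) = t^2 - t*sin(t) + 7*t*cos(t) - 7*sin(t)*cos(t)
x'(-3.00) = -25.44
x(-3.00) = 28.39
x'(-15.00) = -115.42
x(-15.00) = 291.55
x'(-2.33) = -21.82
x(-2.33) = 11.47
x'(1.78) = -4.29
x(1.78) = 0.26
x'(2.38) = -11.10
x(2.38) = -4.54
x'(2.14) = -8.87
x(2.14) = -2.12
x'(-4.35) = 20.05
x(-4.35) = 36.11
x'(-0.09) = 0.03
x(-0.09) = -0.00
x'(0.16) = 0.09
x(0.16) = 0.00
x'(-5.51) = 24.00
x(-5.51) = 3.11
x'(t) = -7*t*sin(t) - t*cos(t) + 2*t + 7*sin(t)^2 - sin(t) - 7*cos(t)^2 + 7*cos(t)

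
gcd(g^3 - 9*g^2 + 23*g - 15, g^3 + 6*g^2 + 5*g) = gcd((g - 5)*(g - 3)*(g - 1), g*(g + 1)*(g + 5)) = 1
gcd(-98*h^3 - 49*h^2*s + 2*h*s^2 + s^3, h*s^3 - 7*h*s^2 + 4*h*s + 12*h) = 1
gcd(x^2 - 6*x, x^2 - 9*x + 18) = x - 6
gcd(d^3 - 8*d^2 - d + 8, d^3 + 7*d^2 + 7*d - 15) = d - 1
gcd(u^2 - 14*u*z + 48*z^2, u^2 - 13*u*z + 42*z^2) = -u + 6*z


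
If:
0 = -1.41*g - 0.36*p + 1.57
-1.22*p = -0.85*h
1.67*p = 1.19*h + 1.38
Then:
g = 10.39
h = -52.12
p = -36.32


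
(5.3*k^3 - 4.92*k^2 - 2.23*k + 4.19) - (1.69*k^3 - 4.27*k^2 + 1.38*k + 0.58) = 3.61*k^3 - 0.65*k^2 - 3.61*k + 3.61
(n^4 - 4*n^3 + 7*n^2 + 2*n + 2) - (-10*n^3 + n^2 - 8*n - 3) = n^4 + 6*n^3 + 6*n^2 + 10*n + 5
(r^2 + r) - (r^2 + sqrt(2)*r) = -sqrt(2)*r + r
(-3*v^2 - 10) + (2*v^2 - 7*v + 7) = -v^2 - 7*v - 3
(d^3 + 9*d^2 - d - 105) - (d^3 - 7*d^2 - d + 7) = 16*d^2 - 112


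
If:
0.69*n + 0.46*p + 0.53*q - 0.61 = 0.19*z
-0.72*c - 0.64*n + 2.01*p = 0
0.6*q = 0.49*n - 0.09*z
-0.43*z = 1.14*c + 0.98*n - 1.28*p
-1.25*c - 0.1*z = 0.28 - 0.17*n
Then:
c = -0.14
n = 0.43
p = 0.09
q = 0.40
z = -0.35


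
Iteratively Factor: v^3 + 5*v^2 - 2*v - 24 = (v + 4)*(v^2 + v - 6) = (v - 2)*(v + 4)*(v + 3)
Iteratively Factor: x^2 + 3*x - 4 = (x + 4)*(x - 1)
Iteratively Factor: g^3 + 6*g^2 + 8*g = (g + 4)*(g^2 + 2*g) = g*(g + 4)*(g + 2)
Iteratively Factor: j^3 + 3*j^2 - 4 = (j - 1)*(j^2 + 4*j + 4) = (j - 1)*(j + 2)*(j + 2)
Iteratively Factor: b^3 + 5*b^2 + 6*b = (b + 2)*(b^2 + 3*b) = (b + 2)*(b + 3)*(b)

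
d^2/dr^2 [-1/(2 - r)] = 2/(r - 2)^3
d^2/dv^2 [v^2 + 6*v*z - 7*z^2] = 2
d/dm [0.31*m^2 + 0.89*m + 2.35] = 0.62*m + 0.89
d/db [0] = 0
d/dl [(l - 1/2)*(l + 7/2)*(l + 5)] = 3*l^2 + 16*l + 53/4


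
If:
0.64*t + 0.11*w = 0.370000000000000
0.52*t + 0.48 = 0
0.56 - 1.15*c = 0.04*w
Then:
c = 0.18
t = -0.92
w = 8.73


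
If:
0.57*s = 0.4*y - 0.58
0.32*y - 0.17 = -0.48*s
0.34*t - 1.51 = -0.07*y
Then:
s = -0.31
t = 4.23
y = 1.00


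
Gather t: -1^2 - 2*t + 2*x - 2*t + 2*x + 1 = -4*t + 4*x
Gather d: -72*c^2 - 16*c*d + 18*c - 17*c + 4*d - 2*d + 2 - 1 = -72*c^2 + c + d*(2 - 16*c) + 1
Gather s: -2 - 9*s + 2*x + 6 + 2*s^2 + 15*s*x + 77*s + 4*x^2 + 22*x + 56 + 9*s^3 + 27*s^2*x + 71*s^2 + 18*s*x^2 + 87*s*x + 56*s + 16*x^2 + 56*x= 9*s^3 + s^2*(27*x + 73) + s*(18*x^2 + 102*x + 124) + 20*x^2 + 80*x + 60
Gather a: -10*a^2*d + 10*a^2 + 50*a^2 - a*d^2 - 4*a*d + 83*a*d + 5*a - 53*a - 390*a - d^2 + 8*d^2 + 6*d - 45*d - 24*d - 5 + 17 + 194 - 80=a^2*(60 - 10*d) + a*(-d^2 + 79*d - 438) + 7*d^2 - 63*d + 126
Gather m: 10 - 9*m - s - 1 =-9*m - s + 9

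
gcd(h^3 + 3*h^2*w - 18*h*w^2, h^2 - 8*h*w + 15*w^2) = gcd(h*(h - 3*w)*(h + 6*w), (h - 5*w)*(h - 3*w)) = -h + 3*w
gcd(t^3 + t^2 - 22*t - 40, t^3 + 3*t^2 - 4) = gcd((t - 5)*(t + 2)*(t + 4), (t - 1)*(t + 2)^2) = t + 2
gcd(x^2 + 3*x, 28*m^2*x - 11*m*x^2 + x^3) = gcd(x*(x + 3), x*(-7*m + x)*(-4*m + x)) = x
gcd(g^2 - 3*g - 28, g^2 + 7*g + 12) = g + 4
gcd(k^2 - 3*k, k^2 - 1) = 1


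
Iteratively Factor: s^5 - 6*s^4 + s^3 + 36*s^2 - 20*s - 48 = (s - 4)*(s^4 - 2*s^3 - 7*s^2 + 8*s + 12) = (s - 4)*(s - 2)*(s^3 - 7*s - 6) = (s - 4)*(s - 2)*(s + 1)*(s^2 - s - 6) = (s - 4)*(s - 3)*(s - 2)*(s + 1)*(s + 2)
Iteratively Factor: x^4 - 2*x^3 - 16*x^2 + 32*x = (x + 4)*(x^3 - 6*x^2 + 8*x) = (x - 2)*(x + 4)*(x^2 - 4*x) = (x - 4)*(x - 2)*(x + 4)*(x)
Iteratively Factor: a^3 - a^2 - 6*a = (a - 3)*(a^2 + 2*a) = a*(a - 3)*(a + 2)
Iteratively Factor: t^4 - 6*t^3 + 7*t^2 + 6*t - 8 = (t - 4)*(t^3 - 2*t^2 - t + 2) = (t - 4)*(t - 2)*(t^2 - 1) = (t - 4)*(t - 2)*(t - 1)*(t + 1)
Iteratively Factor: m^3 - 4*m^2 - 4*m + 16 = (m - 4)*(m^2 - 4) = (m - 4)*(m - 2)*(m + 2)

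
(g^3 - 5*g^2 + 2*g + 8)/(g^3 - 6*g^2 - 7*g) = (g^2 - 6*g + 8)/(g*(g - 7))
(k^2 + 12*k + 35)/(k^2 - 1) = (k^2 + 12*k + 35)/(k^2 - 1)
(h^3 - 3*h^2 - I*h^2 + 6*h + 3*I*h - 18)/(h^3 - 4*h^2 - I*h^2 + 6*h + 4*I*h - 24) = (h - 3)/(h - 4)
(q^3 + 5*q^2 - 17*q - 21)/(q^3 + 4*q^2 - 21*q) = (q + 1)/q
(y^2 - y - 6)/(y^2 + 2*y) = (y - 3)/y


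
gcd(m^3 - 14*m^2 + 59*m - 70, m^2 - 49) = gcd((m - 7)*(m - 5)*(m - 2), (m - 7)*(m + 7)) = m - 7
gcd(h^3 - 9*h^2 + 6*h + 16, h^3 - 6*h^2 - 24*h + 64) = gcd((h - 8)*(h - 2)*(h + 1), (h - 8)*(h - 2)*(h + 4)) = h^2 - 10*h + 16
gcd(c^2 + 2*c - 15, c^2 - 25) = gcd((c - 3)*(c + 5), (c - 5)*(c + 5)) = c + 5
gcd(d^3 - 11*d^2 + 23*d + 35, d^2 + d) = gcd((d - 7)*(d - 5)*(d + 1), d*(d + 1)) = d + 1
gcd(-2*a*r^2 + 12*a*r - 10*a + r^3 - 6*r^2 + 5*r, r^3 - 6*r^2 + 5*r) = r^2 - 6*r + 5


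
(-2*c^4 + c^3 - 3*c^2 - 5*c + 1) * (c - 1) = -2*c^5 + 3*c^4 - 4*c^3 - 2*c^2 + 6*c - 1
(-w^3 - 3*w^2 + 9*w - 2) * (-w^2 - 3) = w^5 + 3*w^4 - 6*w^3 + 11*w^2 - 27*w + 6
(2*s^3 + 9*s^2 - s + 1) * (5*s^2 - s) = 10*s^5 + 43*s^4 - 14*s^3 + 6*s^2 - s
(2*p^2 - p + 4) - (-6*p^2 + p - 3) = 8*p^2 - 2*p + 7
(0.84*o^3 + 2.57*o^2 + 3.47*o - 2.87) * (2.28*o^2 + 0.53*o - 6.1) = 1.9152*o^5 + 6.3048*o^4 + 4.1497*o^3 - 20.3815*o^2 - 22.6881*o + 17.507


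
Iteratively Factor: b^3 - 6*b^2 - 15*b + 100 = (b - 5)*(b^2 - b - 20) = (b - 5)^2*(b + 4)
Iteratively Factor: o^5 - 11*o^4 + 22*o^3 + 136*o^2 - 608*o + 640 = (o + 4)*(o^4 - 15*o^3 + 82*o^2 - 192*o + 160) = (o - 4)*(o + 4)*(o^3 - 11*o^2 + 38*o - 40) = (o - 5)*(o - 4)*(o + 4)*(o^2 - 6*o + 8) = (o - 5)*(o - 4)^2*(o + 4)*(o - 2)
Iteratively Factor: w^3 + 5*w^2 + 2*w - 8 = (w + 2)*(w^2 + 3*w - 4) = (w + 2)*(w + 4)*(w - 1)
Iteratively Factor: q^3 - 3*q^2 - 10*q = (q + 2)*(q^2 - 5*q) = (q - 5)*(q + 2)*(q)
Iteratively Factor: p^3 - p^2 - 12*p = (p + 3)*(p^2 - 4*p) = (p - 4)*(p + 3)*(p)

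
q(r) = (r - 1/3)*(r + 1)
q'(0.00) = 0.67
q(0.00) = -0.33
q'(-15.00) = -29.33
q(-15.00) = 214.67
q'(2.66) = 5.99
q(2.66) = 8.52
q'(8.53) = 17.73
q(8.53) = 78.11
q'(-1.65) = -2.63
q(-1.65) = 1.29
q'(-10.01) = -19.35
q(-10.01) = 93.19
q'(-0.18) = 0.31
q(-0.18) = -0.42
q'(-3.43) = -6.19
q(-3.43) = 9.14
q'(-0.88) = -1.09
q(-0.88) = -0.15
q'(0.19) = 1.05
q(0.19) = -0.17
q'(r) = 2*r + 2/3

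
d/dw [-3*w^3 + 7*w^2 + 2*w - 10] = -9*w^2 + 14*w + 2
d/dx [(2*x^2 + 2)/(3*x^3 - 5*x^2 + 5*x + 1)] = 2*(-3*x^4 - 4*x^2 + 12*x - 5)/(9*x^6 - 30*x^5 + 55*x^4 - 44*x^3 + 15*x^2 + 10*x + 1)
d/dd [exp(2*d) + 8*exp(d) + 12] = 2*(exp(d) + 4)*exp(d)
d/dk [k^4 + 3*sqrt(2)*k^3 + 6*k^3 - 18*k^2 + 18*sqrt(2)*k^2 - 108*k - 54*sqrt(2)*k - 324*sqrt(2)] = 4*k^3 + 9*sqrt(2)*k^2 + 18*k^2 - 36*k + 36*sqrt(2)*k - 108 - 54*sqrt(2)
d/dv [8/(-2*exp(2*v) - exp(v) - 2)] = (32*exp(v) + 8)*exp(v)/(2*exp(2*v) + exp(v) + 2)^2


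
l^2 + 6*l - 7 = (l - 1)*(l + 7)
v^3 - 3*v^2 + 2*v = v*(v - 2)*(v - 1)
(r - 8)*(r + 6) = r^2 - 2*r - 48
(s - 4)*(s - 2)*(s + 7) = s^3 + s^2 - 34*s + 56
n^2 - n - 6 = (n - 3)*(n + 2)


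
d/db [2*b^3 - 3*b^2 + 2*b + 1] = 6*b^2 - 6*b + 2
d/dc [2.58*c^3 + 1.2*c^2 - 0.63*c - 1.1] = 7.74*c^2 + 2.4*c - 0.63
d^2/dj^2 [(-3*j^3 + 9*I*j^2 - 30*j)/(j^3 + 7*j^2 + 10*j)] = (j^3*(42 + 18*I) + j*(-1260 - 540*I) - 2940 - 1260*I)/(j^6 + 21*j^5 + 177*j^4 + 763*j^3 + 1770*j^2 + 2100*j + 1000)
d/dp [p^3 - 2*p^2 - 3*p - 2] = 3*p^2 - 4*p - 3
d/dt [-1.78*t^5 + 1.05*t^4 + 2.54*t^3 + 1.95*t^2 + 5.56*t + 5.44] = -8.9*t^4 + 4.2*t^3 + 7.62*t^2 + 3.9*t + 5.56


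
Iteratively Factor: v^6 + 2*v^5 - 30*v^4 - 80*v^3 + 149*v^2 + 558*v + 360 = (v + 3)*(v^5 - v^4 - 27*v^3 + v^2 + 146*v + 120) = (v - 5)*(v + 3)*(v^4 + 4*v^3 - 7*v^2 - 34*v - 24) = (v - 5)*(v + 2)*(v + 3)*(v^3 + 2*v^2 - 11*v - 12) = (v - 5)*(v + 2)*(v + 3)*(v + 4)*(v^2 - 2*v - 3) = (v - 5)*(v + 1)*(v + 2)*(v + 3)*(v + 4)*(v - 3)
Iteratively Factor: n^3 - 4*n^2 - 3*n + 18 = (n + 2)*(n^2 - 6*n + 9) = (n - 3)*(n + 2)*(n - 3)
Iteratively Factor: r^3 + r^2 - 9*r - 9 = (r - 3)*(r^2 + 4*r + 3) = (r - 3)*(r + 3)*(r + 1)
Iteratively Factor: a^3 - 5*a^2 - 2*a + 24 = (a + 2)*(a^2 - 7*a + 12) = (a - 3)*(a + 2)*(a - 4)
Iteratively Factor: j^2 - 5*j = (j - 5)*(j)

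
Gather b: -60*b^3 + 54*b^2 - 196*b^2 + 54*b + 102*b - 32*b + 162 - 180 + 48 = -60*b^3 - 142*b^2 + 124*b + 30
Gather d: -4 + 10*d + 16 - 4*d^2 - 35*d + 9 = -4*d^2 - 25*d + 21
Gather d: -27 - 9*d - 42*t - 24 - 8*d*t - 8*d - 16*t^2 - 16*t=d*(-8*t - 17) - 16*t^2 - 58*t - 51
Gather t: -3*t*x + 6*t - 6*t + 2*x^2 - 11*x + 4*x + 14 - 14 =-3*t*x + 2*x^2 - 7*x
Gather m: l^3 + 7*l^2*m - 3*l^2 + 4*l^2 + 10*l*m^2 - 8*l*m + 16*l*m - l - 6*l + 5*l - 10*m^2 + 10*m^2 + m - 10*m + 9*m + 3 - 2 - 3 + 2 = l^3 + l^2 + 10*l*m^2 - 2*l + m*(7*l^2 + 8*l)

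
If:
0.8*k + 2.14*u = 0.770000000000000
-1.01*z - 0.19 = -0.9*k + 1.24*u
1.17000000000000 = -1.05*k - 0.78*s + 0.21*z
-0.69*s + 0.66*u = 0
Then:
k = -3.22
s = 1.50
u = 1.56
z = -4.98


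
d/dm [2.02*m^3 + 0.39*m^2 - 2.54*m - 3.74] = 6.06*m^2 + 0.78*m - 2.54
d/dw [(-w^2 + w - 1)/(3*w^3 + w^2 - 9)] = (w*(9*w + 2)*(w^2 - w + 1) + (1 - 2*w)*(3*w^3 + w^2 - 9))/(3*w^3 + w^2 - 9)^2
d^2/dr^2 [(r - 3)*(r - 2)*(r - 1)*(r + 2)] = 12*r^2 - 24*r - 2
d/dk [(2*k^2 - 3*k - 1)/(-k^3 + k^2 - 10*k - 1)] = (2*k^4 - 6*k^3 - 20*k^2 - 2*k - 7)/(k^6 - 2*k^5 + 21*k^4 - 18*k^3 + 98*k^2 + 20*k + 1)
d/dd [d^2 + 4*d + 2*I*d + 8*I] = 2*d + 4 + 2*I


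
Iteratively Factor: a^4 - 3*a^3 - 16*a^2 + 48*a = (a)*(a^3 - 3*a^2 - 16*a + 48) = a*(a - 3)*(a^2 - 16) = a*(a - 3)*(a + 4)*(a - 4)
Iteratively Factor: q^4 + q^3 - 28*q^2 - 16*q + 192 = (q + 4)*(q^3 - 3*q^2 - 16*q + 48) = (q - 4)*(q + 4)*(q^2 + q - 12) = (q - 4)*(q + 4)^2*(q - 3)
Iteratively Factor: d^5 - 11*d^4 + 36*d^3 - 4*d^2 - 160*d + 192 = (d - 2)*(d^4 - 9*d^3 + 18*d^2 + 32*d - 96) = (d - 4)*(d - 2)*(d^3 - 5*d^2 - 2*d + 24) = (d - 4)^2*(d - 2)*(d^2 - d - 6) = (d - 4)^2*(d - 3)*(d - 2)*(d + 2)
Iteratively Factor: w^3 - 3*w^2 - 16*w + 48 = (w - 3)*(w^2 - 16) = (w - 3)*(w + 4)*(w - 4)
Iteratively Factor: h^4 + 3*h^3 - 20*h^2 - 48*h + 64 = (h - 4)*(h^3 + 7*h^2 + 8*h - 16) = (h - 4)*(h + 4)*(h^2 + 3*h - 4) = (h - 4)*(h + 4)^2*(h - 1)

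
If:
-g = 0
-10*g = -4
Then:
No Solution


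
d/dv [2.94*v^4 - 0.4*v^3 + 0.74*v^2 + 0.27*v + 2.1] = 11.76*v^3 - 1.2*v^2 + 1.48*v + 0.27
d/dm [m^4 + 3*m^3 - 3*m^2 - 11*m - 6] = 4*m^3 + 9*m^2 - 6*m - 11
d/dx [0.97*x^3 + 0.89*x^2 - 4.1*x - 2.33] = 2.91*x^2 + 1.78*x - 4.1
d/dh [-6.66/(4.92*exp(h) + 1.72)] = 32.7672*exp(h)/(4.92*exp(h) + 1.72)^2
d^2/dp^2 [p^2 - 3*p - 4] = 2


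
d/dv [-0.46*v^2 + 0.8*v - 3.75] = 0.8 - 0.92*v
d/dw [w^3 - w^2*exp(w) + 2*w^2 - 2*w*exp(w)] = -w^2*exp(w) + 3*w^2 - 4*w*exp(w) + 4*w - 2*exp(w)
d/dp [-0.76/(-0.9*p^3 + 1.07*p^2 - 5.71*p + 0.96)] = (-2.052*p^2 + 1.6264*p - 4.3396)/(0.9*p^3 - 1.07*p^2 + 5.71*p - 0.96)^2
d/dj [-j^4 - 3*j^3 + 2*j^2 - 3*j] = -4*j^3 - 9*j^2 + 4*j - 3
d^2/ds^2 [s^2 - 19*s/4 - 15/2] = 2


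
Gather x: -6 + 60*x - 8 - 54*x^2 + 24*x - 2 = -54*x^2 + 84*x - 16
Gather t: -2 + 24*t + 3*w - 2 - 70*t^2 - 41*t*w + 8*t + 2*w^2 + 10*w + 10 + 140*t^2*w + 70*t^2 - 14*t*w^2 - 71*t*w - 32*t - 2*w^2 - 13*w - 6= 140*t^2*w + t*(-14*w^2 - 112*w)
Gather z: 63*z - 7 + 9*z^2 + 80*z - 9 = 9*z^2 + 143*z - 16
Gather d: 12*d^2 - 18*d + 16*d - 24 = 12*d^2 - 2*d - 24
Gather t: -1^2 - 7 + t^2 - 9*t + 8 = t^2 - 9*t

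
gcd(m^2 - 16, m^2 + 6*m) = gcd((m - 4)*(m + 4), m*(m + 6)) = 1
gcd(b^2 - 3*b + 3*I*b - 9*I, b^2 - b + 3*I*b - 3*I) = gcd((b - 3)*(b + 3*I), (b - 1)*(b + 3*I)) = b + 3*I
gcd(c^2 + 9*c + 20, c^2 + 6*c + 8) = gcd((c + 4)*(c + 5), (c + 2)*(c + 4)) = c + 4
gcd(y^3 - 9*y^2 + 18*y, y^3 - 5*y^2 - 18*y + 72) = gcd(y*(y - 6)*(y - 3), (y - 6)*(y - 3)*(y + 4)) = y^2 - 9*y + 18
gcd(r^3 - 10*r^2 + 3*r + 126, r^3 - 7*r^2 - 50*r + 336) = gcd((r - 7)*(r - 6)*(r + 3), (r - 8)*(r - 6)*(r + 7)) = r - 6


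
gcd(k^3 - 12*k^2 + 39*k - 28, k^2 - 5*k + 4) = k^2 - 5*k + 4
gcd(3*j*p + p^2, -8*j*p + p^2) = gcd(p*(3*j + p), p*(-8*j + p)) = p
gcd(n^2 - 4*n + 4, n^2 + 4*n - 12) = n - 2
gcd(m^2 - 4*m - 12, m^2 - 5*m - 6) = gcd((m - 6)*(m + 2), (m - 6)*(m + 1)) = m - 6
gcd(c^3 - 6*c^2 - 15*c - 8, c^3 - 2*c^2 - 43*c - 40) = c^2 - 7*c - 8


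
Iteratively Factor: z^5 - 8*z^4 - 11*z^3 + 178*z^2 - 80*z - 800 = (z + 2)*(z^4 - 10*z^3 + 9*z^2 + 160*z - 400) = (z - 5)*(z + 2)*(z^3 - 5*z^2 - 16*z + 80) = (z - 5)^2*(z + 2)*(z^2 - 16) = (z - 5)^2*(z - 4)*(z + 2)*(z + 4)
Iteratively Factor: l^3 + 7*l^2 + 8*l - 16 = (l + 4)*(l^2 + 3*l - 4) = (l + 4)^2*(l - 1)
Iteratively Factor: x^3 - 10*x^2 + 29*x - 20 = (x - 4)*(x^2 - 6*x + 5) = (x - 4)*(x - 1)*(x - 5)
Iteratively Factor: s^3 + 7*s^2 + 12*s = (s + 3)*(s^2 + 4*s) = s*(s + 3)*(s + 4)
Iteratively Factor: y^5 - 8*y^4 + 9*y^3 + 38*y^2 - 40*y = (y - 1)*(y^4 - 7*y^3 + 2*y^2 + 40*y) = (y - 4)*(y - 1)*(y^3 - 3*y^2 - 10*y) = (y - 4)*(y - 1)*(y + 2)*(y^2 - 5*y) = (y - 5)*(y - 4)*(y - 1)*(y + 2)*(y)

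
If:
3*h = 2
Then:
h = 2/3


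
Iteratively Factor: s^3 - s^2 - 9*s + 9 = (s - 3)*(s^2 + 2*s - 3) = (s - 3)*(s + 3)*(s - 1)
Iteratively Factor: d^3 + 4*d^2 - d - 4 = (d + 4)*(d^2 - 1) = (d + 1)*(d + 4)*(d - 1)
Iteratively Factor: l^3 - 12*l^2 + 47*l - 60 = (l - 4)*(l^2 - 8*l + 15) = (l - 5)*(l - 4)*(l - 3)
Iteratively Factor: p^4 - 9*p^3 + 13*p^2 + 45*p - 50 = (p + 2)*(p^3 - 11*p^2 + 35*p - 25) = (p - 5)*(p + 2)*(p^2 - 6*p + 5) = (p - 5)*(p - 1)*(p + 2)*(p - 5)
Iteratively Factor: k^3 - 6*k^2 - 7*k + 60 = (k - 5)*(k^2 - k - 12) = (k - 5)*(k - 4)*(k + 3)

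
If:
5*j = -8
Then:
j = -8/5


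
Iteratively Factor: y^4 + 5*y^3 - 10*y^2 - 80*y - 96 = (y - 4)*(y^3 + 9*y^2 + 26*y + 24) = (y - 4)*(y + 2)*(y^2 + 7*y + 12) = (y - 4)*(y + 2)*(y + 3)*(y + 4)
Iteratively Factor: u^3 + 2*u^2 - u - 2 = (u + 2)*(u^2 - 1) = (u - 1)*(u + 2)*(u + 1)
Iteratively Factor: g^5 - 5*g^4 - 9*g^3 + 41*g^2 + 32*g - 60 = (g + 2)*(g^4 - 7*g^3 + 5*g^2 + 31*g - 30) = (g - 1)*(g + 2)*(g^3 - 6*g^2 - g + 30) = (g - 1)*(g + 2)^2*(g^2 - 8*g + 15) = (g - 5)*(g - 1)*(g + 2)^2*(g - 3)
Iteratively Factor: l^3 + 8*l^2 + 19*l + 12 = (l + 3)*(l^2 + 5*l + 4) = (l + 3)*(l + 4)*(l + 1)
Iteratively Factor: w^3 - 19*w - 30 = (w + 2)*(w^2 - 2*w - 15) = (w + 2)*(w + 3)*(w - 5)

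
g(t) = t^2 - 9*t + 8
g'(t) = 2*t - 9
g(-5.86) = 95.08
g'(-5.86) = -20.72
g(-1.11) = 19.22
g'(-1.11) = -11.22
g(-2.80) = 41.04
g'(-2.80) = -14.60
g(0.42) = 4.40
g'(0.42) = -8.16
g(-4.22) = 63.79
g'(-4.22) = -17.44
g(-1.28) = 21.16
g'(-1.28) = -11.56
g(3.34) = -10.90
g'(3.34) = -2.32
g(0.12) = 6.93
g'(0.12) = -8.76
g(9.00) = 8.00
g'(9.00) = 9.00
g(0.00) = 8.00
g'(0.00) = -9.00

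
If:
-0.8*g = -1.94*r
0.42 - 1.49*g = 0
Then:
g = 0.28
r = 0.12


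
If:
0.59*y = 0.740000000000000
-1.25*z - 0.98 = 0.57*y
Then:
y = 1.25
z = -1.36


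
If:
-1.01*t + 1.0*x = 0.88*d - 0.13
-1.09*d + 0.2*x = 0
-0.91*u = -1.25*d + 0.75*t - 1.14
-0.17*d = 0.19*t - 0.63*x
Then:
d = 0.01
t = 0.17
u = 1.12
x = 0.06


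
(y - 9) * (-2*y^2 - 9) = -2*y^3 + 18*y^2 - 9*y + 81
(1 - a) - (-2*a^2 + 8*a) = 2*a^2 - 9*a + 1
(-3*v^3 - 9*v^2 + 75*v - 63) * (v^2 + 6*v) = -3*v^5 - 27*v^4 + 21*v^3 + 387*v^2 - 378*v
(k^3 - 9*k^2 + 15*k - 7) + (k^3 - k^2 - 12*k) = 2*k^3 - 10*k^2 + 3*k - 7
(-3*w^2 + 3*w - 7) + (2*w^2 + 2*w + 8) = -w^2 + 5*w + 1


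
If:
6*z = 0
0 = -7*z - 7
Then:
No Solution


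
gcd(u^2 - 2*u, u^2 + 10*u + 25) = 1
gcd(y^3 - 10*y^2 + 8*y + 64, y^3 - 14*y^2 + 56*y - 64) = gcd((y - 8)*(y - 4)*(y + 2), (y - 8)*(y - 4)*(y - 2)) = y^2 - 12*y + 32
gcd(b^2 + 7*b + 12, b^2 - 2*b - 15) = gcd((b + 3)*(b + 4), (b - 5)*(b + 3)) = b + 3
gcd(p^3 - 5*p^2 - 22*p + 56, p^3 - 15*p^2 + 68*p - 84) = p^2 - 9*p + 14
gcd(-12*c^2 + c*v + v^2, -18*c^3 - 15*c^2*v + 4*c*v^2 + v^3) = -3*c + v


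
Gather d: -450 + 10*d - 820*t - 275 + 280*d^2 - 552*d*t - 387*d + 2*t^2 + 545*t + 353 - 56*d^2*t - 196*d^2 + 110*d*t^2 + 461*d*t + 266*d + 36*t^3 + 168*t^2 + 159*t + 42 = d^2*(84 - 56*t) + d*(110*t^2 - 91*t - 111) + 36*t^3 + 170*t^2 - 116*t - 330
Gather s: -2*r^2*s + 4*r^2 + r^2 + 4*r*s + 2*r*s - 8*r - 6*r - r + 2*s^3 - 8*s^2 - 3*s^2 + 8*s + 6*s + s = 5*r^2 - 15*r + 2*s^3 - 11*s^2 + s*(-2*r^2 + 6*r + 15)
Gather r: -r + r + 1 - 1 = 0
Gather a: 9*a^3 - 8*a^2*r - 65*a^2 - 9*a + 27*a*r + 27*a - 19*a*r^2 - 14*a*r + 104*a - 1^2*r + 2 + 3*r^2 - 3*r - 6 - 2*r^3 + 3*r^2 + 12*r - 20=9*a^3 + a^2*(-8*r - 65) + a*(-19*r^2 + 13*r + 122) - 2*r^3 + 6*r^2 + 8*r - 24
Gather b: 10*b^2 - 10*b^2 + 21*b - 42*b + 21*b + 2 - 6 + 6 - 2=0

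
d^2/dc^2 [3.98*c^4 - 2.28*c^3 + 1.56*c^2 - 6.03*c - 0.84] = 47.76*c^2 - 13.68*c + 3.12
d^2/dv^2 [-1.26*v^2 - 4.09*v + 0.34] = -2.52000000000000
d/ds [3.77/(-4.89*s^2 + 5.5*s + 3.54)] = (36.8706*s - 20.735)/(-4.89*s^2 + 5.5*s + 3.54)^2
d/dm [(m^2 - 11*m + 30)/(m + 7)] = (m^2 + 14*m - 107)/(m^2 + 14*m + 49)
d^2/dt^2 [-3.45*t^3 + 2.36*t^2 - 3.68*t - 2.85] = 4.72 - 20.7*t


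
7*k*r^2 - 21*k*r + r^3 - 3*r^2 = r*(7*k + r)*(r - 3)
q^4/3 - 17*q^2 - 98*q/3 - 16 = (q/3 + 1/3)*(q - 8)*(q + 1)*(q + 6)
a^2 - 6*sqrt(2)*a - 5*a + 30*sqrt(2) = (a - 5)*(a - 6*sqrt(2))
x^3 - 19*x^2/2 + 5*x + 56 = (x - 8)*(x - 7/2)*(x + 2)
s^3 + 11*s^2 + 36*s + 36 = (s + 2)*(s + 3)*(s + 6)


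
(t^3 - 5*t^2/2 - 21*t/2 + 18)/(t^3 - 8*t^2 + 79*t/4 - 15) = 2*(t + 3)/(2*t - 5)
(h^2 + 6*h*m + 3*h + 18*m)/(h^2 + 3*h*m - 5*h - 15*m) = (h^2 + 6*h*m + 3*h + 18*m)/(h^2 + 3*h*m - 5*h - 15*m)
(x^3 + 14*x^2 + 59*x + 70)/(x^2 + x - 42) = (x^2 + 7*x + 10)/(x - 6)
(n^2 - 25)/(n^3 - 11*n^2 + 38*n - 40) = (n + 5)/(n^2 - 6*n + 8)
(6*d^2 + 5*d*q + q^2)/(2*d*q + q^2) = (3*d + q)/q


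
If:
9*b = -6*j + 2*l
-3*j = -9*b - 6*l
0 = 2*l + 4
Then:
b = 20/27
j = -16/9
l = -2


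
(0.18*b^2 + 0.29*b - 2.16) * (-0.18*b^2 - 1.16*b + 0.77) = -0.0324*b^4 - 0.261*b^3 + 0.191*b^2 + 2.7289*b - 1.6632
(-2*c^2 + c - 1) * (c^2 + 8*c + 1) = -2*c^4 - 15*c^3 + 5*c^2 - 7*c - 1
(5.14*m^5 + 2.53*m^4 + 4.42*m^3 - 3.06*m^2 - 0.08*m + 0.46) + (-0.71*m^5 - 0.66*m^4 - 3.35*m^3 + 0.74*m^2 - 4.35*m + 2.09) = 4.43*m^5 + 1.87*m^4 + 1.07*m^3 - 2.32*m^2 - 4.43*m + 2.55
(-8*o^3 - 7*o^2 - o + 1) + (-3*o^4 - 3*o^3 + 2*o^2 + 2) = -3*o^4 - 11*o^3 - 5*o^2 - o + 3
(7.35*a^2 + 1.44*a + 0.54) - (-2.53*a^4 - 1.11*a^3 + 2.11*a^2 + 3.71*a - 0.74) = 2.53*a^4 + 1.11*a^3 + 5.24*a^2 - 2.27*a + 1.28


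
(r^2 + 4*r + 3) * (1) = r^2 + 4*r + 3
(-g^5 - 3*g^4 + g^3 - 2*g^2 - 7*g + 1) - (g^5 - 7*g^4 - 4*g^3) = -2*g^5 + 4*g^4 + 5*g^3 - 2*g^2 - 7*g + 1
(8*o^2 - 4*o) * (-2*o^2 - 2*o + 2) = -16*o^4 - 8*o^3 + 24*o^2 - 8*o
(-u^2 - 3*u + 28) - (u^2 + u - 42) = -2*u^2 - 4*u + 70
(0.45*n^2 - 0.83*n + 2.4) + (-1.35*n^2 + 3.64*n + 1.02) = -0.9*n^2 + 2.81*n + 3.42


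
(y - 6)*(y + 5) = y^2 - y - 30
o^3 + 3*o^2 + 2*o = o*(o + 1)*(o + 2)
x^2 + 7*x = x*(x + 7)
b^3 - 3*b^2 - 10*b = b*(b - 5)*(b + 2)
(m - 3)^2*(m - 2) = m^3 - 8*m^2 + 21*m - 18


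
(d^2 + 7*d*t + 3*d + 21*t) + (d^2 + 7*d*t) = 2*d^2 + 14*d*t + 3*d + 21*t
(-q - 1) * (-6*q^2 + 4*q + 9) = 6*q^3 + 2*q^2 - 13*q - 9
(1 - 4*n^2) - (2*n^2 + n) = -6*n^2 - n + 1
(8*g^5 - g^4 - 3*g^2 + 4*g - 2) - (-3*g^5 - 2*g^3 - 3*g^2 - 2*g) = 11*g^5 - g^4 + 2*g^3 + 6*g - 2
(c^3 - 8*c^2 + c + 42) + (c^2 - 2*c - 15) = c^3 - 7*c^2 - c + 27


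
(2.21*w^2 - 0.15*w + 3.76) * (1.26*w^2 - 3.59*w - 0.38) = 2.7846*w^4 - 8.1229*w^3 + 4.4363*w^2 - 13.4414*w - 1.4288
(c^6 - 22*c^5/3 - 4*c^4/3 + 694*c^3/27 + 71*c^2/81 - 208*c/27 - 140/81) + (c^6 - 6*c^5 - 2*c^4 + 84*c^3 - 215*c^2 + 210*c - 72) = 2*c^6 - 40*c^5/3 - 10*c^4/3 + 2962*c^3/27 - 17344*c^2/81 + 5462*c/27 - 5972/81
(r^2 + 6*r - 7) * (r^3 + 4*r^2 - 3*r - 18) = r^5 + 10*r^4 + 14*r^3 - 64*r^2 - 87*r + 126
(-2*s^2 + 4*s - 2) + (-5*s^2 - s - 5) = -7*s^2 + 3*s - 7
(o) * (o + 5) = o^2 + 5*o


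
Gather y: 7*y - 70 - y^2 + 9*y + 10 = -y^2 + 16*y - 60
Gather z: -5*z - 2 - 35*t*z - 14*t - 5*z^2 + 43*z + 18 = -14*t - 5*z^2 + z*(38 - 35*t) + 16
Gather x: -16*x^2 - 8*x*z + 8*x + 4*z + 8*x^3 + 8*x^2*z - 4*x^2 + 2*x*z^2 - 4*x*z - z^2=8*x^3 + x^2*(8*z - 20) + x*(2*z^2 - 12*z + 8) - z^2 + 4*z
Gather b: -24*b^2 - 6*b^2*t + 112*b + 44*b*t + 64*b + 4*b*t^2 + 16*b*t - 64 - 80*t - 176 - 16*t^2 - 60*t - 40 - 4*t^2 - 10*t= b^2*(-6*t - 24) + b*(4*t^2 + 60*t + 176) - 20*t^2 - 150*t - 280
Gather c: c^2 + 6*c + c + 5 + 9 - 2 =c^2 + 7*c + 12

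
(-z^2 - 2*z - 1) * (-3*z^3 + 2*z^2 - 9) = 3*z^5 + 4*z^4 - z^3 + 7*z^2 + 18*z + 9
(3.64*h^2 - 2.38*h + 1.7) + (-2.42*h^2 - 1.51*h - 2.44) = 1.22*h^2 - 3.89*h - 0.74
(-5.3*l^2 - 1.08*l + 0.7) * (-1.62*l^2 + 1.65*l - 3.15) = 8.586*l^4 - 6.9954*l^3 + 13.779*l^2 + 4.557*l - 2.205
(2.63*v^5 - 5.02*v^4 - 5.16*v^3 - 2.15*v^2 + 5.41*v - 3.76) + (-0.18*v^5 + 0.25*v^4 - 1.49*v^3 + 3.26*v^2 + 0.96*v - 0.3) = 2.45*v^5 - 4.77*v^4 - 6.65*v^3 + 1.11*v^2 + 6.37*v - 4.06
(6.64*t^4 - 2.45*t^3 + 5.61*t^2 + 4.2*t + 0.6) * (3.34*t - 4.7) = 22.1776*t^5 - 39.391*t^4 + 30.2524*t^3 - 12.339*t^2 - 17.736*t - 2.82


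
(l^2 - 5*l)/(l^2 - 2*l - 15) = l/(l + 3)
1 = 1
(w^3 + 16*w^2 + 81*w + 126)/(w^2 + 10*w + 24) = (w^2 + 10*w + 21)/(w + 4)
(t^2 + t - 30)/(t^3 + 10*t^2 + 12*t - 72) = (t - 5)/(t^2 + 4*t - 12)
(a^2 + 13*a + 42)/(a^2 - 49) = (a + 6)/(a - 7)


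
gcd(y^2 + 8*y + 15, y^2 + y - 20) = y + 5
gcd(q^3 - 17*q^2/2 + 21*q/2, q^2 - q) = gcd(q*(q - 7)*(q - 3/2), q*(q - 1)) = q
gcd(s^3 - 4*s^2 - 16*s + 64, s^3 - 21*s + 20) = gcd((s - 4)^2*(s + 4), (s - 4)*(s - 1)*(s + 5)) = s - 4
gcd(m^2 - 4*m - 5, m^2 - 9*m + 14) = 1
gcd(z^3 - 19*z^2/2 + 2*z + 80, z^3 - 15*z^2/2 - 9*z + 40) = z^2 - 11*z/2 - 20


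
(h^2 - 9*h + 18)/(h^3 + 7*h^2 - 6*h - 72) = (h - 6)/(h^2 + 10*h + 24)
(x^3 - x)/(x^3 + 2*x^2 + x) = (x - 1)/(x + 1)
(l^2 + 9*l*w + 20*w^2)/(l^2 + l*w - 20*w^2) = (-l - 4*w)/(-l + 4*w)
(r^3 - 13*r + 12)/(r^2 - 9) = (r^2 + 3*r - 4)/(r + 3)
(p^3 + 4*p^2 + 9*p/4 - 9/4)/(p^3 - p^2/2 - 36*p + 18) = (2*p^2 + 9*p + 9)/(2*(p^2 - 36))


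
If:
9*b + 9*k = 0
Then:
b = -k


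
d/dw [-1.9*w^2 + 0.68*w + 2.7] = 0.68 - 3.8*w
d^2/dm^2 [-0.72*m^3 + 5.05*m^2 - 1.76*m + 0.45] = 10.1 - 4.32*m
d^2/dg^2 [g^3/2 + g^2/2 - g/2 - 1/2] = 3*g + 1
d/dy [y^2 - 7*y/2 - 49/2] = 2*y - 7/2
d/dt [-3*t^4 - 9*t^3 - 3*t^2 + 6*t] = -12*t^3 - 27*t^2 - 6*t + 6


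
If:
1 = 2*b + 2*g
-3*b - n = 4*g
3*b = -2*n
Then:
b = 4/5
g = -3/10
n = -6/5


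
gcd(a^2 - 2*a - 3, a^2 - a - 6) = a - 3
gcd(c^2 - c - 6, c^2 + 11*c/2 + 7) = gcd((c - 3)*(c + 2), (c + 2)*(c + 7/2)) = c + 2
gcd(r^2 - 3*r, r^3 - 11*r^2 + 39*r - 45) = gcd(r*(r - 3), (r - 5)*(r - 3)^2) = r - 3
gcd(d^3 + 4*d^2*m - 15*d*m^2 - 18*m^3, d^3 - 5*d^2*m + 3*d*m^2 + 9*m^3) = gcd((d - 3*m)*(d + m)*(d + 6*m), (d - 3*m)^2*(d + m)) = d^2 - 2*d*m - 3*m^2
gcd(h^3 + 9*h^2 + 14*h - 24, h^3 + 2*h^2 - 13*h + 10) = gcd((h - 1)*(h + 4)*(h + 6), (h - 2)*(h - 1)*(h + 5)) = h - 1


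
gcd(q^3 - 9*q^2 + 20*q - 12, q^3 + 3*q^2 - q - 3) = q - 1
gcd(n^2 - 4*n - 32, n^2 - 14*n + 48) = n - 8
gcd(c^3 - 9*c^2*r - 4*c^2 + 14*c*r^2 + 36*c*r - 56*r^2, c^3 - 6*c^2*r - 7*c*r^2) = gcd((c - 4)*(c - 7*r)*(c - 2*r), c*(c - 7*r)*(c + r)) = -c + 7*r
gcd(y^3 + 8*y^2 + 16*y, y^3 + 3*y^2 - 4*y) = y^2 + 4*y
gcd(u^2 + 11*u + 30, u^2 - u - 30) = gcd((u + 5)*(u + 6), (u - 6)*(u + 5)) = u + 5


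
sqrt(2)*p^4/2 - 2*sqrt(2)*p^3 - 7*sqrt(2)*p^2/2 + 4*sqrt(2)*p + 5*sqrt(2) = (p - 5)*(p - sqrt(2))*(p + sqrt(2))*(sqrt(2)*p/2 + sqrt(2)/2)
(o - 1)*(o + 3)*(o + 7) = o^3 + 9*o^2 + 11*o - 21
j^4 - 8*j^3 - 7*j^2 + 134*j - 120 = (j - 6)*(j - 5)*(j - 1)*(j + 4)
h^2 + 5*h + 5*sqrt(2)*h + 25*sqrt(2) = (h + 5)*(h + 5*sqrt(2))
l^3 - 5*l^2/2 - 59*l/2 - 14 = (l - 7)*(l + 1/2)*(l + 4)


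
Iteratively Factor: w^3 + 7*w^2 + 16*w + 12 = (w + 2)*(w^2 + 5*w + 6) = (w + 2)*(w + 3)*(w + 2)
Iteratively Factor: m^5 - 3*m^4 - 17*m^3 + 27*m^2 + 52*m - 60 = (m - 5)*(m^4 + 2*m^3 - 7*m^2 - 8*m + 12) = (m - 5)*(m + 3)*(m^3 - m^2 - 4*m + 4) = (m - 5)*(m + 2)*(m + 3)*(m^2 - 3*m + 2) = (m - 5)*(m - 2)*(m + 2)*(m + 3)*(m - 1)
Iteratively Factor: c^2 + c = (c + 1)*(c)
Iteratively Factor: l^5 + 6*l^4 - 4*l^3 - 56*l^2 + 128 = (l + 4)*(l^4 + 2*l^3 - 12*l^2 - 8*l + 32) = (l + 2)*(l + 4)*(l^3 - 12*l + 16) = (l - 2)*(l + 2)*(l + 4)*(l^2 + 2*l - 8) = (l - 2)*(l + 2)*(l + 4)^2*(l - 2)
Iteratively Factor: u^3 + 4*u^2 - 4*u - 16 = (u + 2)*(u^2 + 2*u - 8) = (u + 2)*(u + 4)*(u - 2)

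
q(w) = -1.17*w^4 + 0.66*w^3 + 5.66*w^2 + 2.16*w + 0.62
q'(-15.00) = 16072.86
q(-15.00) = -60217.03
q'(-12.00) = 8238.48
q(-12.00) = -24611.86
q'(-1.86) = 18.07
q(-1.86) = -2.07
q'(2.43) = -25.79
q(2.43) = 7.97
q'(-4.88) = 537.95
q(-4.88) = -615.37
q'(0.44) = 7.13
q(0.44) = 2.68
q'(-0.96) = -2.74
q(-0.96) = 2.18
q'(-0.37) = -1.52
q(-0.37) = 0.54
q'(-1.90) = 19.90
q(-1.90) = -2.83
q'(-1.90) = 19.90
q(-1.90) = -2.83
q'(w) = -4.68*w^3 + 1.98*w^2 + 11.32*w + 2.16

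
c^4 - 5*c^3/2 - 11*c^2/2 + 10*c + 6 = (c - 3)*(c - 2)*(c + 1/2)*(c + 2)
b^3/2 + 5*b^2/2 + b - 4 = (b/2 + 1)*(b - 1)*(b + 4)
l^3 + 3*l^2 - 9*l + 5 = (l - 1)^2*(l + 5)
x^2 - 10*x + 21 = (x - 7)*(x - 3)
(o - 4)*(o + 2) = o^2 - 2*o - 8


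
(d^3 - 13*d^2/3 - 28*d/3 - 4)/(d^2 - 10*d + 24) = (3*d^2 + 5*d + 2)/(3*(d - 4))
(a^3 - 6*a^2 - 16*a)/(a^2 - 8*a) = a + 2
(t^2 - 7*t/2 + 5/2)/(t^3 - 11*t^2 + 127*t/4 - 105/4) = 2*(t - 1)/(2*t^2 - 17*t + 21)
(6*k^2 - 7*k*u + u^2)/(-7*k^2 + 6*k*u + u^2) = (-6*k + u)/(7*k + u)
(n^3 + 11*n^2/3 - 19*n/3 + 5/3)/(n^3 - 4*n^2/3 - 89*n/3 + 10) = (n - 1)/(n - 6)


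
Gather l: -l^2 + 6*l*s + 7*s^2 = -l^2 + 6*l*s + 7*s^2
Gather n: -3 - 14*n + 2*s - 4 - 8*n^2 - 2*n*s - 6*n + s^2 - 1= -8*n^2 + n*(-2*s - 20) + s^2 + 2*s - 8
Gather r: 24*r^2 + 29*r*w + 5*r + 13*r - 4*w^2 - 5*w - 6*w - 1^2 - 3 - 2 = 24*r^2 + r*(29*w + 18) - 4*w^2 - 11*w - 6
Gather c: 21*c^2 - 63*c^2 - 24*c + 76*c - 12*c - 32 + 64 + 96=-42*c^2 + 40*c + 128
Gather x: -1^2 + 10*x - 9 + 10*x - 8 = 20*x - 18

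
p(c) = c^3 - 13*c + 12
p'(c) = 3*c^2 - 13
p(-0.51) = 18.50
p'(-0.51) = -12.22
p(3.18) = 2.82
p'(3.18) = 17.34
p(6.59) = 212.52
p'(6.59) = 117.28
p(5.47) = 104.56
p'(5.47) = 76.76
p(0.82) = 1.89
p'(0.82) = -10.98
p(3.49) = 9.14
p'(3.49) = 23.54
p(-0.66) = 20.29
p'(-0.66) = -11.69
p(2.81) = -2.34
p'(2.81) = 10.69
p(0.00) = 12.00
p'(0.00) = -13.00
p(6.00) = 150.00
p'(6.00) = 95.00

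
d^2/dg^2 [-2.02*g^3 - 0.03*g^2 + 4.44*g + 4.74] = -12.12*g - 0.06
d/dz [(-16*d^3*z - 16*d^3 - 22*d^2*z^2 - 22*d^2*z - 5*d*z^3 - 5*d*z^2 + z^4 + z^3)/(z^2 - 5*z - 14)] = (16*d^3*z^2 + 32*d^3*z + 144*d^3 + 132*d^2*z^2 + 616*d^2*z + 308*d^2 - 5*d*z^4 + 50*d*z^3 + 235*d*z^2 + 140*d*z + 2*z^5 - 14*z^4 - 66*z^3 - 42*z^2)/(z^4 - 10*z^3 - 3*z^2 + 140*z + 196)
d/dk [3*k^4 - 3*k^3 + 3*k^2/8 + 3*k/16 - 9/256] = 12*k^3 - 9*k^2 + 3*k/4 + 3/16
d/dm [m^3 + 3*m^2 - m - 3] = 3*m^2 + 6*m - 1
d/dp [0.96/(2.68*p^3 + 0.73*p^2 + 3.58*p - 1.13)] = (-7.7184*p^2 - 1.4016*p - 3.4368)/(2.68*p^3 + 0.73*p^2 + 3.58*p - 1.13)^2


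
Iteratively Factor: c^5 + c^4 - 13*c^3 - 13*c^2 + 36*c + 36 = (c - 3)*(c^4 + 4*c^3 - c^2 - 16*c - 12) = (c - 3)*(c + 1)*(c^3 + 3*c^2 - 4*c - 12) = (c - 3)*(c - 2)*(c + 1)*(c^2 + 5*c + 6) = (c - 3)*(c - 2)*(c + 1)*(c + 3)*(c + 2)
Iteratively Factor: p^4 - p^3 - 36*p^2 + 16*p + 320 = (p + 4)*(p^3 - 5*p^2 - 16*p + 80) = (p + 4)^2*(p^2 - 9*p + 20) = (p - 4)*(p + 4)^2*(p - 5)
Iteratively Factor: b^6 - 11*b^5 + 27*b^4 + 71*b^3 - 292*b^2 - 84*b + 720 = (b + 2)*(b^5 - 13*b^4 + 53*b^3 - 35*b^2 - 222*b + 360) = (b - 3)*(b + 2)*(b^4 - 10*b^3 + 23*b^2 + 34*b - 120) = (b - 4)*(b - 3)*(b + 2)*(b^3 - 6*b^2 - b + 30) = (b - 5)*(b - 4)*(b - 3)*(b + 2)*(b^2 - b - 6) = (b - 5)*(b - 4)*(b - 3)*(b + 2)^2*(b - 3)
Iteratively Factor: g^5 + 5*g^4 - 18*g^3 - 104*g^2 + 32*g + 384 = (g + 4)*(g^4 + g^3 - 22*g^2 - 16*g + 96) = (g - 4)*(g + 4)*(g^3 + 5*g^2 - 2*g - 24) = (g - 4)*(g - 2)*(g + 4)*(g^2 + 7*g + 12) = (g - 4)*(g - 2)*(g + 3)*(g + 4)*(g + 4)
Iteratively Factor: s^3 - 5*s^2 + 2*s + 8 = (s - 4)*(s^2 - s - 2) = (s - 4)*(s - 2)*(s + 1)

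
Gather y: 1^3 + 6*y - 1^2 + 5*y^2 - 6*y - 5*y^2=0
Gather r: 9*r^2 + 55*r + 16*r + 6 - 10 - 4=9*r^2 + 71*r - 8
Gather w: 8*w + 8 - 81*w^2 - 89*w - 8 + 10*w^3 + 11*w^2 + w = 10*w^3 - 70*w^2 - 80*w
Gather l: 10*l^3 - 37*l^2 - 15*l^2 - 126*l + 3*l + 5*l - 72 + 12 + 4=10*l^3 - 52*l^2 - 118*l - 56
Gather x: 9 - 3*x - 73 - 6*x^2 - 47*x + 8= -6*x^2 - 50*x - 56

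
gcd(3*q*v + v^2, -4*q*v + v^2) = v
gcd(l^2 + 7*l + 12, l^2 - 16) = l + 4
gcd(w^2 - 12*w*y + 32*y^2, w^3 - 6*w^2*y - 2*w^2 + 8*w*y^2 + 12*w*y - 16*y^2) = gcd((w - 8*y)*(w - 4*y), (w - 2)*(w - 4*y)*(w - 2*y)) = -w + 4*y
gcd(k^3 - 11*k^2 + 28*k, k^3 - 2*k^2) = k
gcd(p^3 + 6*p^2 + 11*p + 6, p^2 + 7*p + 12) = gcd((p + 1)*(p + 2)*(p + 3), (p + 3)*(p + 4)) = p + 3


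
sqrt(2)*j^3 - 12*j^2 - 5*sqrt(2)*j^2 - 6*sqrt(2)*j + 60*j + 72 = (j - 6)*(j - 6*sqrt(2))*(sqrt(2)*j + sqrt(2))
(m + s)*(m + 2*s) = m^2 + 3*m*s + 2*s^2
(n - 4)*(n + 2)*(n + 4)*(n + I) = n^4 + 2*n^3 + I*n^3 - 16*n^2 + 2*I*n^2 - 32*n - 16*I*n - 32*I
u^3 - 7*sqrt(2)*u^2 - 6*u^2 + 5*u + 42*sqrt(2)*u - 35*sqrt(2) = (u - 5)*(u - 1)*(u - 7*sqrt(2))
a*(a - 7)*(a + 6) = a^3 - a^2 - 42*a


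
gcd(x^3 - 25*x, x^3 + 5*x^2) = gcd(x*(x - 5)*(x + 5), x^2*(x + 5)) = x^2 + 5*x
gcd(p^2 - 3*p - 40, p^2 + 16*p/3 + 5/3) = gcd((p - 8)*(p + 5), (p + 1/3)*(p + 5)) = p + 5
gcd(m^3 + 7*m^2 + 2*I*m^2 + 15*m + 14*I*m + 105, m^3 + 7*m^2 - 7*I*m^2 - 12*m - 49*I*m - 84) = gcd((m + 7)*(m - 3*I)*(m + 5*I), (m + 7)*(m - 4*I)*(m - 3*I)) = m^2 + m*(7 - 3*I) - 21*I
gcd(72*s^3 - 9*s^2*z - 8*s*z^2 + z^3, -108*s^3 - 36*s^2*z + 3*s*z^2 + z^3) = 3*s + z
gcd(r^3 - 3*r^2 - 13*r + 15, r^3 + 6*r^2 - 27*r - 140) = r - 5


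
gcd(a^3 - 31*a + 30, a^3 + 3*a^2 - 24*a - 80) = a - 5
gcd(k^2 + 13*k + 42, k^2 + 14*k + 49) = k + 7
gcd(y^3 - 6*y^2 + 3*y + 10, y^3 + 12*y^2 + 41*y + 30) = y + 1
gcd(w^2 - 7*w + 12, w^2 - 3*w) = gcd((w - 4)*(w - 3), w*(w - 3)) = w - 3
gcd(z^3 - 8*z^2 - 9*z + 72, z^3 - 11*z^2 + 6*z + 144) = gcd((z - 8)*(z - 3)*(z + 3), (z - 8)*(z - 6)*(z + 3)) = z^2 - 5*z - 24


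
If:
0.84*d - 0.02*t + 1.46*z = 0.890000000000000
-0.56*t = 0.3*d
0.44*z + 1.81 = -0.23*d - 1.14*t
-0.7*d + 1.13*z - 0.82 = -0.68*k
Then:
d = 3.26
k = 6.71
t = -1.75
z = -1.29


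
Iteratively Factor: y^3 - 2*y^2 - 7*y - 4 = (y - 4)*(y^2 + 2*y + 1) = (y - 4)*(y + 1)*(y + 1)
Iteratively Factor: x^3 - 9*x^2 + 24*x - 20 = (x - 2)*(x^2 - 7*x + 10) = (x - 2)^2*(x - 5)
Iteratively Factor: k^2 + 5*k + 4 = (k + 4)*(k + 1)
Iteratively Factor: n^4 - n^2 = (n)*(n^3 - n) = n*(n + 1)*(n^2 - n) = n^2*(n + 1)*(n - 1)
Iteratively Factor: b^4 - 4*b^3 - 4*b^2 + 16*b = (b)*(b^3 - 4*b^2 - 4*b + 16) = b*(b - 4)*(b^2 - 4) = b*(b - 4)*(b + 2)*(b - 2)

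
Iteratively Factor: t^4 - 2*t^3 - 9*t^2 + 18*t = (t + 3)*(t^3 - 5*t^2 + 6*t) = (t - 2)*(t + 3)*(t^2 - 3*t) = t*(t - 2)*(t + 3)*(t - 3)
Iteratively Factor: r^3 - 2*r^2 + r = (r - 1)*(r^2 - r) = r*(r - 1)*(r - 1)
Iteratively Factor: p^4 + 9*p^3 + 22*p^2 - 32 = (p + 2)*(p^3 + 7*p^2 + 8*p - 16) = (p - 1)*(p + 2)*(p^2 + 8*p + 16) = (p - 1)*(p + 2)*(p + 4)*(p + 4)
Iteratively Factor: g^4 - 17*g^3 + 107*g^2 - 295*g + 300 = (g - 3)*(g^3 - 14*g^2 + 65*g - 100) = (g - 5)*(g - 3)*(g^2 - 9*g + 20) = (g - 5)^2*(g - 3)*(g - 4)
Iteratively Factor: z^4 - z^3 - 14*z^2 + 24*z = (z + 4)*(z^3 - 5*z^2 + 6*z) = (z - 2)*(z + 4)*(z^2 - 3*z) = (z - 3)*(z - 2)*(z + 4)*(z)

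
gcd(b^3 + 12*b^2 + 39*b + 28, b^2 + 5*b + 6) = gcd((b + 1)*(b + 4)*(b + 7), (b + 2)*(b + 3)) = 1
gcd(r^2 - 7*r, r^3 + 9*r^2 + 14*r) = r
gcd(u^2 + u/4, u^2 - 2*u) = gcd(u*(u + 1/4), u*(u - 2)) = u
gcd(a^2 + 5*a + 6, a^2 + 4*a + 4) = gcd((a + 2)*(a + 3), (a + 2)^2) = a + 2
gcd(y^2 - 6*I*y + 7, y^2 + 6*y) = 1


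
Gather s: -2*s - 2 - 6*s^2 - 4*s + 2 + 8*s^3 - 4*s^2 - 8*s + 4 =8*s^3 - 10*s^2 - 14*s + 4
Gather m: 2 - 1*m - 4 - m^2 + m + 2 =-m^2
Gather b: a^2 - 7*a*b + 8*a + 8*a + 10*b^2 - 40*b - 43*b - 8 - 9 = a^2 + 16*a + 10*b^2 + b*(-7*a - 83) - 17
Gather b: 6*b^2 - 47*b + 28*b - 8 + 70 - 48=6*b^2 - 19*b + 14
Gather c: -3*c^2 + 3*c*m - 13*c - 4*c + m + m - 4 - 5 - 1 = -3*c^2 + c*(3*m - 17) + 2*m - 10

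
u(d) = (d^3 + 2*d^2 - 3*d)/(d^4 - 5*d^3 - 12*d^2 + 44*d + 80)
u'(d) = (3*d^2 + 4*d - 3)/(d^4 - 5*d^3 - 12*d^2 + 44*d + 80) + (d^3 + 2*d^2 - 3*d)*(-4*d^3 + 15*d^2 + 24*d - 44)/(d^4 - 5*d^3 - 12*d^2 + 44*d + 80)^2 = (-d^5 - 2*d^4 + 11*d^3 + 36*d^2 + 220*d - 120)/(d^7 - 12*d^6 + 25*d^5 + 158*d^4 - 452*d^3 - 952*d^2 + 1920*d + 3200)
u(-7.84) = -0.06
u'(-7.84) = -0.00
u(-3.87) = -0.07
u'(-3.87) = 0.02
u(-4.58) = -0.07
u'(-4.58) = 0.00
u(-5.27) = -0.07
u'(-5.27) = -0.00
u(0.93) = -0.00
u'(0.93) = 0.03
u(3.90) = 20.38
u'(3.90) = 230.63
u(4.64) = -12.70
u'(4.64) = -19.50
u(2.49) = 0.27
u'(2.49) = 0.50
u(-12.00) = -0.05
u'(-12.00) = 0.00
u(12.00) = 0.18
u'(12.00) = -0.03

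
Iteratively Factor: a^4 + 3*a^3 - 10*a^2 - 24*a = (a + 4)*(a^3 - a^2 - 6*a) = a*(a + 4)*(a^2 - a - 6) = a*(a - 3)*(a + 4)*(a + 2)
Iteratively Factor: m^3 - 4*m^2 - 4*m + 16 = (m + 2)*(m^2 - 6*m + 8) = (m - 2)*(m + 2)*(m - 4)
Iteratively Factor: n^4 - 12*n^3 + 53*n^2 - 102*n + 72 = (n - 2)*(n^3 - 10*n^2 + 33*n - 36) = (n - 4)*(n - 2)*(n^2 - 6*n + 9) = (n - 4)*(n - 3)*(n - 2)*(n - 3)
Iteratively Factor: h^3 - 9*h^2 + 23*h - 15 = (h - 1)*(h^2 - 8*h + 15) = (h - 5)*(h - 1)*(h - 3)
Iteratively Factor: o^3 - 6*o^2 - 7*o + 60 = (o - 4)*(o^2 - 2*o - 15) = (o - 4)*(o + 3)*(o - 5)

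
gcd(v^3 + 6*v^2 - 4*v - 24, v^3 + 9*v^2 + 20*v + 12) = v^2 + 8*v + 12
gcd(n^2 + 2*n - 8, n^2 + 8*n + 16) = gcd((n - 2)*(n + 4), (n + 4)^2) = n + 4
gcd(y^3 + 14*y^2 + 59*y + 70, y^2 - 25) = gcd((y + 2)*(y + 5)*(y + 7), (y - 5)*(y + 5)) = y + 5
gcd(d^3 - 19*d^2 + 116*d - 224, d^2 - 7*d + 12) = d - 4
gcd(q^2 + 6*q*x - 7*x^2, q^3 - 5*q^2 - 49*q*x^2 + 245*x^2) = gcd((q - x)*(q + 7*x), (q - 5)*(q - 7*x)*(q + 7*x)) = q + 7*x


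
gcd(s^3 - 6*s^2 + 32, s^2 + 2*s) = s + 2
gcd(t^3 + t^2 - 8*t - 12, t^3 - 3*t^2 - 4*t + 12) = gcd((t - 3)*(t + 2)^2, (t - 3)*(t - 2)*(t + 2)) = t^2 - t - 6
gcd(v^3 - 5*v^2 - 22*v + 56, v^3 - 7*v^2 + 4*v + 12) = v - 2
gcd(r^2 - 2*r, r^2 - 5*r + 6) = r - 2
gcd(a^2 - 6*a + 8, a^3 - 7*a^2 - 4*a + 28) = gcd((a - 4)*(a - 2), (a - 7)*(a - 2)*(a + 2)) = a - 2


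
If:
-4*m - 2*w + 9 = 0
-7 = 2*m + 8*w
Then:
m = 43/14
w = -23/14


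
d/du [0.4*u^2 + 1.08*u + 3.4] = 0.8*u + 1.08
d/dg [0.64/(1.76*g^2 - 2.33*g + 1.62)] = (1.4912 - 2.2528*g)/(1.76*g^2 - 2.33*g + 1.62)^2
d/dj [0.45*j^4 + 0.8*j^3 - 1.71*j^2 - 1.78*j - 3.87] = 1.8*j^3 + 2.4*j^2 - 3.42*j - 1.78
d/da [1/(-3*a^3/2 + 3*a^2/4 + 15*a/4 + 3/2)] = 4*(6*a^2 - 2*a - 5)/(3*(-2*a^3 + a^2 + 5*a + 2)^2)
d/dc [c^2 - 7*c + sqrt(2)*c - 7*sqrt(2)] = 2*c - 7 + sqrt(2)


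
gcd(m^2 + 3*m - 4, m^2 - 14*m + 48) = 1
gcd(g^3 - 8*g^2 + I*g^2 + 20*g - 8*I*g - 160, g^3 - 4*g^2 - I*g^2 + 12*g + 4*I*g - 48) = g - 4*I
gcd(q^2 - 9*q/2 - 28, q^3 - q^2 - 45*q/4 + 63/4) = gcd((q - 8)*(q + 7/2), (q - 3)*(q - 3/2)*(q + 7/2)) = q + 7/2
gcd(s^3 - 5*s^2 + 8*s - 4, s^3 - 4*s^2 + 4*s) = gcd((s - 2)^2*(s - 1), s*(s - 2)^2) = s^2 - 4*s + 4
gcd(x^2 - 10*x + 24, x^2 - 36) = x - 6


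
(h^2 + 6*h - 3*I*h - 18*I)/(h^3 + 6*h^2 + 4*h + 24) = (h - 3*I)/(h^2 + 4)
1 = 1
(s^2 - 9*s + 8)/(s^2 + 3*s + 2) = (s^2 - 9*s + 8)/(s^2 + 3*s + 2)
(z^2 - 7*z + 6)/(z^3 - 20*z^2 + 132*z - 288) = (z - 1)/(z^2 - 14*z + 48)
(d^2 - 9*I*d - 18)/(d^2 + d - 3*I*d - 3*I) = (d - 6*I)/(d + 1)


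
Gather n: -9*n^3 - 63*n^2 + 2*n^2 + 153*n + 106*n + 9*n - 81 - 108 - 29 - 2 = -9*n^3 - 61*n^2 + 268*n - 220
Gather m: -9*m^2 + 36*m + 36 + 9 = -9*m^2 + 36*m + 45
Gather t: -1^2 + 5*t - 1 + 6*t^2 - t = 6*t^2 + 4*t - 2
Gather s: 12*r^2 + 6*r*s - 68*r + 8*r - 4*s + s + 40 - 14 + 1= 12*r^2 - 60*r + s*(6*r - 3) + 27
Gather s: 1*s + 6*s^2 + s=6*s^2 + 2*s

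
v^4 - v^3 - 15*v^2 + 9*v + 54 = (v - 3)^2*(v + 2)*(v + 3)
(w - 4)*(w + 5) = w^2 + w - 20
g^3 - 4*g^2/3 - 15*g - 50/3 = (g - 5)*(g + 5/3)*(g + 2)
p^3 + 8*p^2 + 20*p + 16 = (p + 2)^2*(p + 4)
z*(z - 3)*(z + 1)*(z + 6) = z^4 + 4*z^3 - 15*z^2 - 18*z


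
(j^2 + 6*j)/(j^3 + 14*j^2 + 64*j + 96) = j/(j^2 + 8*j + 16)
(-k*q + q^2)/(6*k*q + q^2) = (-k + q)/(6*k + q)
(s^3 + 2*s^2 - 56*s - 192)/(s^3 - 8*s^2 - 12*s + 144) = (s^2 - 2*s - 48)/(s^2 - 12*s + 36)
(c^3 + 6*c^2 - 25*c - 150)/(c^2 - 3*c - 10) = (c^2 + 11*c + 30)/(c + 2)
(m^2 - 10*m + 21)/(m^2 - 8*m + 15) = (m - 7)/(m - 5)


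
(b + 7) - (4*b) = 7 - 3*b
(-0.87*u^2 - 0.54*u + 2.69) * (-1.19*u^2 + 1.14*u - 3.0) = 1.0353*u^4 - 0.3492*u^3 - 1.2067*u^2 + 4.6866*u - 8.07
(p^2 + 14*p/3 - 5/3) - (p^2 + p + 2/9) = 11*p/3 - 17/9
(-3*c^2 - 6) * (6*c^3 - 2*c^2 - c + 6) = -18*c^5 + 6*c^4 - 33*c^3 - 6*c^2 + 6*c - 36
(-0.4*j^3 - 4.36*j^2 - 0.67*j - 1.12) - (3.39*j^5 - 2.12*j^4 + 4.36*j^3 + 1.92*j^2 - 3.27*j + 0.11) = -3.39*j^5 + 2.12*j^4 - 4.76*j^3 - 6.28*j^2 + 2.6*j - 1.23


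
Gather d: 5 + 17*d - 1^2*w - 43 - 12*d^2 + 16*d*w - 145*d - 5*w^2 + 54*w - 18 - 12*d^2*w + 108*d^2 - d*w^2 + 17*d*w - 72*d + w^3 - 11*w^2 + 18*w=d^2*(96 - 12*w) + d*(-w^2 + 33*w - 200) + w^3 - 16*w^2 + 71*w - 56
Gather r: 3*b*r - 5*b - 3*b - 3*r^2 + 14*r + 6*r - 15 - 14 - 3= -8*b - 3*r^2 + r*(3*b + 20) - 32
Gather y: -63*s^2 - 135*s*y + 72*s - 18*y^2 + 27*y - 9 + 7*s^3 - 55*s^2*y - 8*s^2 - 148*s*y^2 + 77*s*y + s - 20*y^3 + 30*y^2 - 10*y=7*s^3 - 71*s^2 + 73*s - 20*y^3 + y^2*(12 - 148*s) + y*(-55*s^2 - 58*s + 17) - 9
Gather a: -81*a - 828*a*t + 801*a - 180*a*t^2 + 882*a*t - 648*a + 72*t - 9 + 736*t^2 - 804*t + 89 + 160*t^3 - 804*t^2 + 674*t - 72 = a*(-180*t^2 + 54*t + 72) + 160*t^3 - 68*t^2 - 58*t + 8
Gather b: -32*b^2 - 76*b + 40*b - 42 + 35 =-32*b^2 - 36*b - 7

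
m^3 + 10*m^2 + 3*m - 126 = (m - 3)*(m + 6)*(m + 7)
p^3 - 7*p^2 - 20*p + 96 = (p - 8)*(p - 3)*(p + 4)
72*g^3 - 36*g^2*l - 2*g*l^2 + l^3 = (-6*g + l)*(-2*g + l)*(6*g + l)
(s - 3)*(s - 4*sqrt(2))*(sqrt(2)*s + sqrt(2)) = sqrt(2)*s^3 - 8*s^2 - 2*sqrt(2)*s^2 - 3*sqrt(2)*s + 16*s + 24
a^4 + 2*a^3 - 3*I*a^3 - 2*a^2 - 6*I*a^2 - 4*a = a*(a + 2)*(a - 2*I)*(a - I)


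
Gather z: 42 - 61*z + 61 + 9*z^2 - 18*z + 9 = 9*z^2 - 79*z + 112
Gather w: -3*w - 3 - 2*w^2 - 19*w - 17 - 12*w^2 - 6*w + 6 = -14*w^2 - 28*w - 14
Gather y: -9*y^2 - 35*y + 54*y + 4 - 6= -9*y^2 + 19*y - 2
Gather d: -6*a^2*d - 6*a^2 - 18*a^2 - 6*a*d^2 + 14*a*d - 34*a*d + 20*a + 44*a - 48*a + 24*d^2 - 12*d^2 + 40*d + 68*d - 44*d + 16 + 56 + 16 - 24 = -24*a^2 + 16*a + d^2*(12 - 6*a) + d*(-6*a^2 - 20*a + 64) + 64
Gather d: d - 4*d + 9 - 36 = -3*d - 27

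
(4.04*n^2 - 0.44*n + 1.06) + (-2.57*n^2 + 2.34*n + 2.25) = 1.47*n^2 + 1.9*n + 3.31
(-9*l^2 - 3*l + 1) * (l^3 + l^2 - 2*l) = -9*l^5 - 12*l^4 + 16*l^3 + 7*l^2 - 2*l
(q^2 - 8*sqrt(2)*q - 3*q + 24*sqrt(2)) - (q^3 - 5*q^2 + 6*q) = -q^3 + 6*q^2 - 8*sqrt(2)*q - 9*q + 24*sqrt(2)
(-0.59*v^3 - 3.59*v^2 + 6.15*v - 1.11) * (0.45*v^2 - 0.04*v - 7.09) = -0.2655*v^5 - 1.5919*v^4 + 7.0942*v^3 + 24.7076*v^2 - 43.5591*v + 7.8699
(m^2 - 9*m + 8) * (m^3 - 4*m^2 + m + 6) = m^5 - 13*m^4 + 45*m^3 - 35*m^2 - 46*m + 48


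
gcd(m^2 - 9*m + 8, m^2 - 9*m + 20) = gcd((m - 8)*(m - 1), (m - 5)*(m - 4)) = 1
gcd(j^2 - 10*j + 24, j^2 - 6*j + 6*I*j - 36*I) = j - 6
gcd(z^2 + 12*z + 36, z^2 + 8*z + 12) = z + 6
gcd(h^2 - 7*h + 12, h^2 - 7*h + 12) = h^2 - 7*h + 12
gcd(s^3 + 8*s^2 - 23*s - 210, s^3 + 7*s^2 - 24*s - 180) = s^2 + s - 30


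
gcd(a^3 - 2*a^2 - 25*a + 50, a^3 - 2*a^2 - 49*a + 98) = a - 2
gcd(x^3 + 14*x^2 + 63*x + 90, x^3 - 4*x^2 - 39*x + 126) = x + 6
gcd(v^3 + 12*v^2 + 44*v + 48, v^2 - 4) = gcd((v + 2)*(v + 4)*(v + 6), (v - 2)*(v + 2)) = v + 2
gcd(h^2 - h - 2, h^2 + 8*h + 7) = h + 1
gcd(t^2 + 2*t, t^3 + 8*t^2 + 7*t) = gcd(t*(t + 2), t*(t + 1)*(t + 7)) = t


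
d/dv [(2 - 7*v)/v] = -2/v^2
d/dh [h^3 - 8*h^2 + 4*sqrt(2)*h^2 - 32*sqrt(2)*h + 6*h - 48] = 3*h^2 - 16*h + 8*sqrt(2)*h - 32*sqrt(2) + 6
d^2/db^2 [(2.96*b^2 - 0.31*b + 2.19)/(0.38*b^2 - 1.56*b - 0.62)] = (-4.44089209850063e-16*b^4 + 3.419848*b^3 + 6.081672*b^2 - 8.227608*b + 14.566408)/(0.054872*b^6 - 0.675792*b^5 + 2.50572*b^4 - 1.5912*b^3 - 4.08828*b^2 - 1.798992*b - 0.238328)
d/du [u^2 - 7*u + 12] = 2*u - 7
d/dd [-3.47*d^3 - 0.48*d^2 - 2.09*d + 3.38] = -10.41*d^2 - 0.96*d - 2.09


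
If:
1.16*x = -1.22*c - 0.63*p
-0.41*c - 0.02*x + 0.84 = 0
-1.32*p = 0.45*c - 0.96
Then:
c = 2.16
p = -0.01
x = -2.27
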